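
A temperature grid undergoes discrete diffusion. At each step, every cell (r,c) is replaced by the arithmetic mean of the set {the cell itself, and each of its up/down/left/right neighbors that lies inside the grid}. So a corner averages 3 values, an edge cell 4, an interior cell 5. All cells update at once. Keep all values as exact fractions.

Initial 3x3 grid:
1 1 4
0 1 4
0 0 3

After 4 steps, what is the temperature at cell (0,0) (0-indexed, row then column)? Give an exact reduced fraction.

Step 1: cell (0,0) = 2/3
Step 2: cell (0,0) = 35/36
Step 3: cell (0,0) = 2317/2160
Step 4: cell (0,0) = 157079/129600
Full grid after step 4:
  157079/129600 1383493/864000 86743/43200
  448559/432000 179147/120000 414467/216000
  2351/2400 145171/108000 28763/16200

Answer: 157079/129600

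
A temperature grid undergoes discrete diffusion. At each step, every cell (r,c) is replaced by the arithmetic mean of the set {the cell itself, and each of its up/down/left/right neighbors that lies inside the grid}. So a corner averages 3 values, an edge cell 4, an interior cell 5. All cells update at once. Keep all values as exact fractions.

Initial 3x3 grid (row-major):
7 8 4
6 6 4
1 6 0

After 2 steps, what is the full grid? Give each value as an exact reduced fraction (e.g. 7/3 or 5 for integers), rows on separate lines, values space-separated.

Answer: 73/12 295/48 181/36
67/12 24/5 109/24
151/36 203/48 121/36

Derivation:
After step 1:
  7 25/4 16/3
  5 6 7/2
  13/3 13/4 10/3
After step 2:
  73/12 295/48 181/36
  67/12 24/5 109/24
  151/36 203/48 121/36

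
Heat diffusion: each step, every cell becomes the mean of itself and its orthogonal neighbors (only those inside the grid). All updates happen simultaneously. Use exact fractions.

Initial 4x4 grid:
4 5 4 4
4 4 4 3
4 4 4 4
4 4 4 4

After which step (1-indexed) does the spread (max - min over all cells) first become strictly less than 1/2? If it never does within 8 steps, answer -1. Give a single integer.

Answer: 3

Derivation:
Step 1: max=13/3, min=11/3, spread=2/3
Step 2: max=511/120, min=449/120, spread=31/60
Step 3: max=4531/1080, min=4633/1200, spread=3613/10800
  -> spread < 1/2 first at step 3
Step 4: max=26813/6480, min=419849/108000, spread=81103/324000
Step 5: max=4003891/972000, min=4227103/1080000, spread=1994983/9720000
Step 6: max=23863013/5832000, min=38226413/9720000, spread=2317913/14580000
Step 7: max=3566359531/874800000, min=3831196723/972000000, spread=1182824803/8748000000
Step 8: max=21318809693/5248800000, min=34547000933/8748000000, spread=1476522833/13122000000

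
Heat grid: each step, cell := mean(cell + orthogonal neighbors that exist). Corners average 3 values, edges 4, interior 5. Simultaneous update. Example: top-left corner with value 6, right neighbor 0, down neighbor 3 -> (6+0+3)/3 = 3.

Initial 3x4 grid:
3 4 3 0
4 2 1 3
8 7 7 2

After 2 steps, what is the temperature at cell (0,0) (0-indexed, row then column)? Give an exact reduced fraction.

Step 1: cell (0,0) = 11/3
Step 2: cell (0,0) = 131/36
Full grid after step 2:
  131/36 46/15 51/20 11/6
  357/80 401/100 291/100 107/40
  199/36 1211/240 349/80 13/4

Answer: 131/36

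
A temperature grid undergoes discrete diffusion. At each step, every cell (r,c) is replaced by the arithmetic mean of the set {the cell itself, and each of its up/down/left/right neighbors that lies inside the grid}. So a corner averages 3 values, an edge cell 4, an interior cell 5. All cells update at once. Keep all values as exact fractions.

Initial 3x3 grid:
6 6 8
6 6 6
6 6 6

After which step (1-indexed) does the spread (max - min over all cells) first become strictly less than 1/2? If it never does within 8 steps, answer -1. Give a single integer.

Step 1: max=20/3, min=6, spread=2/3
Step 2: max=59/9, min=6, spread=5/9
Step 3: max=689/108, min=6, spread=41/108
  -> spread < 1/2 first at step 3
Step 4: max=41011/6480, min=1091/180, spread=347/1296
Step 5: max=2439737/388800, min=10957/1800, spread=2921/15552
Step 6: max=145796539/23328000, min=1321483/216000, spread=24611/186624
Step 7: max=8716802033/1399680000, min=29816741/4860000, spread=207329/2239488
Step 8: max=521914752451/83980800000, min=1594001599/259200000, spread=1746635/26873856

Answer: 3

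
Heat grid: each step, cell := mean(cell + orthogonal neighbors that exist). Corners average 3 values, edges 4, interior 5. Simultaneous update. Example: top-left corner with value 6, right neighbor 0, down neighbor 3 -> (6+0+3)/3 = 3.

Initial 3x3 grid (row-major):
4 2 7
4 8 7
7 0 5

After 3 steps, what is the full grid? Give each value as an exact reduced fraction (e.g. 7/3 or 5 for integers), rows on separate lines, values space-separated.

Answer: 1219/270 73709/14400 692/135
23053/4800 28133/6000 77359/14400
9547/2160 1106/225 1163/240

Derivation:
After step 1:
  10/3 21/4 16/3
  23/4 21/5 27/4
  11/3 5 4
After step 2:
  43/9 1087/240 52/9
  339/80 539/100 1217/240
  173/36 253/60 21/4
After step 3:
  1219/270 73709/14400 692/135
  23053/4800 28133/6000 77359/14400
  9547/2160 1106/225 1163/240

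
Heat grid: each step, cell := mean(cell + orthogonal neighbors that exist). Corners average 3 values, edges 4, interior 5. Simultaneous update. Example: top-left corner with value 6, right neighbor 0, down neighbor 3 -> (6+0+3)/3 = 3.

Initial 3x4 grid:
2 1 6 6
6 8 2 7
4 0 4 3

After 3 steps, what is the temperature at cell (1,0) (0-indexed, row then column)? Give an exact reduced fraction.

Answer: 14659/3600

Derivation:
Step 1: cell (1,0) = 5
Step 2: cell (1,0) = 221/60
Step 3: cell (1,0) = 14659/3600
Full grid after step 3:
  341/90 1277/300 15529/3600 5407/1080
  14659/3600 22559/6000 9003/2000 10651/2400
  7949/2160 28523/7200 26983/7200 9439/2160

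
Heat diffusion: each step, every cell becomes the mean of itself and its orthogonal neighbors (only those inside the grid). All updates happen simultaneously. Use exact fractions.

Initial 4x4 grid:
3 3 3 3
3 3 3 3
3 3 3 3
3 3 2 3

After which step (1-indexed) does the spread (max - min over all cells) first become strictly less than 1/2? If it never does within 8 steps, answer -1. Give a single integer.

Step 1: max=3, min=8/3, spread=1/3
  -> spread < 1/2 first at step 1
Step 2: max=3, min=329/120, spread=31/120
Step 3: max=3, min=3029/1080, spread=211/1080
Step 4: max=3, min=307157/108000, spread=16843/108000
Step 5: max=26921/9000, min=2777357/972000, spread=130111/972000
Step 6: max=1612841/540000, min=83837633/29160000, spread=3255781/29160000
Step 7: max=1608893/540000, min=2524046309/874800000, spread=82360351/874800000
Step 8: max=289093559/97200000, min=75980683109/26244000000, spread=2074577821/26244000000

Answer: 1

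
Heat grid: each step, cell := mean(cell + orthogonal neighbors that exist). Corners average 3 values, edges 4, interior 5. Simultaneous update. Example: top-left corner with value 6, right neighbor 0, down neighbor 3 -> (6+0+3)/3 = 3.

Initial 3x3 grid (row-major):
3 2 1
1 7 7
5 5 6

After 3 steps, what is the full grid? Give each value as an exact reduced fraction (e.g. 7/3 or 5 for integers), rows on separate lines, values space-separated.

Answer: 2363/720 53293/14400 4297/1080
7021/1800 8397/2000 67993/14400
9319/2160 70643/14400 461/90

Derivation:
After step 1:
  2 13/4 10/3
  4 22/5 21/4
  11/3 23/4 6
After step 2:
  37/12 779/240 71/18
  211/60 453/100 1139/240
  161/36 1189/240 17/3
After step 3:
  2363/720 53293/14400 4297/1080
  7021/1800 8397/2000 67993/14400
  9319/2160 70643/14400 461/90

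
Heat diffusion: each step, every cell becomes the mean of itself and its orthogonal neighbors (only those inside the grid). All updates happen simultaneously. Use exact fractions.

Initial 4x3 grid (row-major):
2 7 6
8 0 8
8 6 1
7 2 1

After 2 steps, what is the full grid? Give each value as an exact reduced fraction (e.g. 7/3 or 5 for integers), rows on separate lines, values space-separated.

After step 1:
  17/3 15/4 7
  9/2 29/5 15/4
  29/4 17/5 4
  17/3 4 4/3
After step 2:
  167/36 1333/240 29/6
  1393/240 106/25 411/80
  1249/240 489/100 749/240
  203/36 18/5 28/9

Answer: 167/36 1333/240 29/6
1393/240 106/25 411/80
1249/240 489/100 749/240
203/36 18/5 28/9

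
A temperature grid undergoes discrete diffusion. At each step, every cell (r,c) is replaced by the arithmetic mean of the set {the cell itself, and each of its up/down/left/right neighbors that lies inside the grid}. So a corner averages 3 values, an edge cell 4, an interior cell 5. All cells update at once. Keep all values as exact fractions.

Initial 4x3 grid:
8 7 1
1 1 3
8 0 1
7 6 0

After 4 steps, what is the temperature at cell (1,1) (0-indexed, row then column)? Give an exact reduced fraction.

Step 1: cell (1,1) = 12/5
Step 2: cell (1,1) = 317/100
Step 3: cell (1,1) = 6421/2000
Step 4: cell (1,1) = 408419/120000
Full grid after step 4:
  522727/129600 1024241/288000 406427/129600
  26401/6750 408419/120000 301541/108000
  35963/9000 1172257/360000 294931/108000
  171869/43200 3002843/864000 363307/129600

Answer: 408419/120000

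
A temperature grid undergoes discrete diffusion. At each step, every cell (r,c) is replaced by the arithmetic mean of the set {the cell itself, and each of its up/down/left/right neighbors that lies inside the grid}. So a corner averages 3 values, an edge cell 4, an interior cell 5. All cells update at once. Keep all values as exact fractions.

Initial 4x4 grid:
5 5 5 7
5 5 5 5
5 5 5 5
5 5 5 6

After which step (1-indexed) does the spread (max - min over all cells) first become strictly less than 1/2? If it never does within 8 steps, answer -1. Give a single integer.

Step 1: max=17/3, min=5, spread=2/3
Step 2: max=50/9, min=5, spread=5/9
Step 3: max=2333/432, min=5, spread=173/432
  -> spread < 1/2 first at step 3
Step 4: max=69287/12960, min=376/75, spread=21571/64800
Step 5: max=2059253/388800, min=90553/18000, spread=516541/1944000
Step 6: max=61434443/11664000, min=3632231/720000, spread=405047/1822500
Step 7: max=1834396781/349920000, min=196610321/38880000, spread=16225973/87480000
Step 8: max=54843683147/10497600000, min=394120889/77760000, spread=409340783/2624400000

Answer: 3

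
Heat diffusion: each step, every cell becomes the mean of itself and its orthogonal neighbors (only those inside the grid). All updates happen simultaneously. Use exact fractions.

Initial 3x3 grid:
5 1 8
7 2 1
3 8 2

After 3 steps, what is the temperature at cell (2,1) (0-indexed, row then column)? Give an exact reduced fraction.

Answer: 58811/14400

Derivation:
Step 1: cell (2,1) = 15/4
Step 2: cell (2,1) = 1033/240
Step 3: cell (2,1) = 58811/14400
Full grid after step 3:
  9113/2160 13859/3600 7853/2160
  62161/14400 24107/6000 17287/4800
  407/90 58811/14400 2047/540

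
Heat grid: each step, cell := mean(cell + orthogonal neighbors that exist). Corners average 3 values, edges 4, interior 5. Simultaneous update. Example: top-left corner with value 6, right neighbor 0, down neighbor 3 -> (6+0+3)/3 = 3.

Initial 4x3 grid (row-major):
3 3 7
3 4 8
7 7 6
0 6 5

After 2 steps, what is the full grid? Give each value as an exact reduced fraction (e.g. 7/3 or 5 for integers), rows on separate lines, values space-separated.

Answer: 23/6 73/16 11/2
33/8 103/20 95/16
113/24 21/4 293/48
157/36 41/8 50/9

Derivation:
After step 1:
  3 17/4 6
  17/4 5 25/4
  17/4 6 13/2
  13/3 9/2 17/3
After step 2:
  23/6 73/16 11/2
  33/8 103/20 95/16
  113/24 21/4 293/48
  157/36 41/8 50/9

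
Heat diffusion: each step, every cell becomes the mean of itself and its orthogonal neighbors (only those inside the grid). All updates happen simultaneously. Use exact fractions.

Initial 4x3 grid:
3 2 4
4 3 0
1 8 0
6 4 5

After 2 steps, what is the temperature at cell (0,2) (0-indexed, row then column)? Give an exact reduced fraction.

Step 1: cell (0,2) = 2
Step 2: cell (0,2) = 9/4
Full grid after step 2:
  35/12 57/20 9/4
  139/40 141/50 13/5
  431/120 407/100 14/5
  85/18 937/240 4

Answer: 9/4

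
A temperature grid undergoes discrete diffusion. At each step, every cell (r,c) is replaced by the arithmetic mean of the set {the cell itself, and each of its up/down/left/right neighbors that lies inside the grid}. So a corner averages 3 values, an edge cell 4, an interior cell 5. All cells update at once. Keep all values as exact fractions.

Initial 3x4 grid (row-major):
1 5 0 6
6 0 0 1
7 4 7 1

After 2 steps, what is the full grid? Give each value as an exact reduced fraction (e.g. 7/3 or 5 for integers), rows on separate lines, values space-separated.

Answer: 3 45/16 491/240 85/36
97/24 141/50 247/100 67/30
41/9 97/24 121/40 8/3

Derivation:
After step 1:
  4 3/2 11/4 7/3
  7/2 3 8/5 2
  17/3 9/2 3 3
After step 2:
  3 45/16 491/240 85/36
  97/24 141/50 247/100 67/30
  41/9 97/24 121/40 8/3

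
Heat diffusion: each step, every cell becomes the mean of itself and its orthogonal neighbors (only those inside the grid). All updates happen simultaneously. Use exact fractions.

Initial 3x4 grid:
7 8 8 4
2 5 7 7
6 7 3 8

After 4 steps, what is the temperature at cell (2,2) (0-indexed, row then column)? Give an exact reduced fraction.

Step 1: cell (2,2) = 25/4
Step 2: cell (2,2) = 47/8
Step 3: cell (2,2) = 599/100
Step 4: cell (2,2) = 53599/9000
Full grid after step 4:
  378463/64800 1309531/216000 1354751/216000 51661/8100
  610073/108000 1053073/180000 552649/90000 2697457/432000
  59273/10800 34171/6000 53599/9000 132571/21600

Answer: 53599/9000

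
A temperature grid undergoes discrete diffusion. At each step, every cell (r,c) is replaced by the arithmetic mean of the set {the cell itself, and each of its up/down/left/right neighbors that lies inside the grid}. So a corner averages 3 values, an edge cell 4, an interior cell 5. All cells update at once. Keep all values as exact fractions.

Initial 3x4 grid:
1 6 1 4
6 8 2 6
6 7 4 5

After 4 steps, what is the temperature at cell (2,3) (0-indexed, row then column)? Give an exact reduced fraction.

Answer: 39703/8640

Derivation:
Step 1: cell (2,3) = 5
Step 2: cell (2,3) = 55/12
Step 3: cell (2,3) = 277/60
Step 4: cell (2,3) = 39703/8640
Full grid after step 4:
  124901/25920 197281/43200 182909/43200 105709/25920
  894899/172800 70949/14400 65489/14400 747311/172800
  141581/25920 227431/43200 70153/14400 39703/8640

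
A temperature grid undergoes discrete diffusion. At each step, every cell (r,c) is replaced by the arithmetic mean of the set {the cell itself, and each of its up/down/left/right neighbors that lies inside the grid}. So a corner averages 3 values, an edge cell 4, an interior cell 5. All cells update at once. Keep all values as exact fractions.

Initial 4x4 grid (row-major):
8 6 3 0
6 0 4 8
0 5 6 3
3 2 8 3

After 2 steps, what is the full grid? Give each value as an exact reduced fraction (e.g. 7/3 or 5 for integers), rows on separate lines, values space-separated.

After step 1:
  20/3 17/4 13/4 11/3
  7/2 21/5 21/5 15/4
  7/2 13/5 26/5 5
  5/3 9/2 19/4 14/3
After step 2:
  173/36 551/120 461/120 32/9
  67/15 15/4 103/25 997/240
  169/60 4 87/20 1117/240
  29/9 811/240 1147/240 173/36

Answer: 173/36 551/120 461/120 32/9
67/15 15/4 103/25 997/240
169/60 4 87/20 1117/240
29/9 811/240 1147/240 173/36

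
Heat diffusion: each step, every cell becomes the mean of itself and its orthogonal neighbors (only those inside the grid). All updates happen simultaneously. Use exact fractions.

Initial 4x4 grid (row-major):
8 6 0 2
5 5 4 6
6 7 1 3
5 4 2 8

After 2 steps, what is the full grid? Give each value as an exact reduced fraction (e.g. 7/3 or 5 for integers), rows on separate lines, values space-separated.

Answer: 205/36 1169/240 817/240 113/36
1409/240 479/100 15/4 847/240
427/80 473/100 389/100 959/240
61/12 357/80 959/240 151/36

Derivation:
After step 1:
  19/3 19/4 3 8/3
  6 27/5 16/5 15/4
  23/4 23/5 17/5 9/2
  5 9/2 15/4 13/3
After step 2:
  205/36 1169/240 817/240 113/36
  1409/240 479/100 15/4 847/240
  427/80 473/100 389/100 959/240
  61/12 357/80 959/240 151/36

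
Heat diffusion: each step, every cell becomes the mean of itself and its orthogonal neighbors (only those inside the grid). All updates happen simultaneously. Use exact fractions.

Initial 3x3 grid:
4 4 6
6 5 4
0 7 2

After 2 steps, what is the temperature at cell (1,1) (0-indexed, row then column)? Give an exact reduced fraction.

Step 1: cell (1,1) = 26/5
Step 2: cell (1,1) = 429/100
Full grid after step 2:
  79/18 1157/240 41/9
  359/80 429/100 369/80
  139/36 521/120 145/36

Answer: 429/100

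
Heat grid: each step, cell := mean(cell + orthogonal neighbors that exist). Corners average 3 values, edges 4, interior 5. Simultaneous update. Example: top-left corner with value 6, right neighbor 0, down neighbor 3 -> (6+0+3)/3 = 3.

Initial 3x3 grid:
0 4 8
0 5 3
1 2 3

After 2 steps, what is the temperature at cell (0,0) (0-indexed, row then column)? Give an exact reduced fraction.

Answer: 85/36

Derivation:
Step 1: cell (0,0) = 4/3
Step 2: cell (0,0) = 85/36
Full grid after step 2:
  85/36 803/240 14/3
  199/120 321/100 913/240
  7/4 553/240 61/18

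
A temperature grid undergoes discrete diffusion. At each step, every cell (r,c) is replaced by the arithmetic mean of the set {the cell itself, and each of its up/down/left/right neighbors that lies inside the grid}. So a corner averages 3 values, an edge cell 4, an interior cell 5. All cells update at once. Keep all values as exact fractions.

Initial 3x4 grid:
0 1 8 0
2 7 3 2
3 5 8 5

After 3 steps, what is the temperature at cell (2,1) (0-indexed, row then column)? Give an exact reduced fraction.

Answer: 16471/3600

Derivation:
Step 1: cell (2,1) = 23/4
Step 2: cell (2,1) = 269/60
Step 3: cell (2,1) = 16471/3600
Full grid after step 3:
  83/30 697/200 3109/900 3973/1080
  3109/900 5549/1500 13123/3000 27527/7200
  506/135 16471/3600 5437/1200 1651/360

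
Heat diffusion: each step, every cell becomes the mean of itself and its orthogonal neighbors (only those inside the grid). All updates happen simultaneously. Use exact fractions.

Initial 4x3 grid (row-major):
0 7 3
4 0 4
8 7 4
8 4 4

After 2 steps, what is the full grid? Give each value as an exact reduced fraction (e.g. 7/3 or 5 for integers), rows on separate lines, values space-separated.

Answer: 55/18 457/120 119/36
1069/240 69/20 497/120
1261/240 21/4 161/40
115/18 1261/240 29/6

Derivation:
After step 1:
  11/3 5/2 14/3
  3 22/5 11/4
  27/4 23/5 19/4
  20/3 23/4 4
After step 2:
  55/18 457/120 119/36
  1069/240 69/20 497/120
  1261/240 21/4 161/40
  115/18 1261/240 29/6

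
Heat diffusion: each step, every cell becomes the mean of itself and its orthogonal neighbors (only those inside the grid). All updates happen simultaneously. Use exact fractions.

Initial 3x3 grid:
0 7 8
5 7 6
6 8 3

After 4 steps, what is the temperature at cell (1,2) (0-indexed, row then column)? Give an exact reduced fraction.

Answer: 1300951/216000

Derivation:
Step 1: cell (1,2) = 6
Step 2: cell (1,2) = 379/60
Step 3: cell (1,2) = 21683/3600
Step 4: cell (1,2) = 1300951/216000
Full grid after step 4:
  14569/2700 820759/144000 14153/2400
  2395027/432000 10744/1875 1300951/216000
  364781/64800 47063/8000 48557/8100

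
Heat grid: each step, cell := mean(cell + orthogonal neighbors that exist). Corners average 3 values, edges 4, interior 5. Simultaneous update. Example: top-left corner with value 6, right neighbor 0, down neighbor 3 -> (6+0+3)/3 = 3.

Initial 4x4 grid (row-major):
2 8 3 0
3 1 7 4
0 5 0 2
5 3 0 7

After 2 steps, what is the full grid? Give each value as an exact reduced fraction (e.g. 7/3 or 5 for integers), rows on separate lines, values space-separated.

Answer: 28/9 257/60 10/3 121/36
833/240 73/25 367/100 71/24
553/240 159/50 267/100 123/40
55/18 613/240 231/80 35/12

Derivation:
After step 1:
  13/3 7/2 9/2 7/3
  3/2 24/5 3 13/4
  13/4 9/5 14/5 13/4
  8/3 13/4 5/2 3
After step 2:
  28/9 257/60 10/3 121/36
  833/240 73/25 367/100 71/24
  553/240 159/50 267/100 123/40
  55/18 613/240 231/80 35/12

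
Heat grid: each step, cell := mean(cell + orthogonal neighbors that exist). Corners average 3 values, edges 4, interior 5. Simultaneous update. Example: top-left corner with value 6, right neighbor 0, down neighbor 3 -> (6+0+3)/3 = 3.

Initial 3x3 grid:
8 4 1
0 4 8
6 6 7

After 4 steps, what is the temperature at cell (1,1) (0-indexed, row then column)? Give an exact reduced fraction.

Answer: 863351/180000

Derivation:
Step 1: cell (1,1) = 22/5
Step 2: cell (1,1) = 239/50
Step 3: cell (1,1) = 14233/3000
Step 4: cell (1,1) = 863351/180000
Full grid after step 4:
  189971/43200 3906971/864000 613663/129600
  656641/144000 863351/180000 1077899/216000
  69307/14400 483469/96000 226771/43200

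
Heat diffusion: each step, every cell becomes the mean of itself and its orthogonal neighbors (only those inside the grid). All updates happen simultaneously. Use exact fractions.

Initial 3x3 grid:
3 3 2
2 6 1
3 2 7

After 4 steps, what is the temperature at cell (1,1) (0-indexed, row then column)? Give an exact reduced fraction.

Answer: 597947/180000

Derivation:
Step 1: cell (1,1) = 14/5
Step 2: cell (1,1) = 183/50
Step 3: cell (1,1) = 9301/3000
Step 4: cell (1,1) = 597947/180000
Full grid after step 4:
  25421/8100 1318481/432000 69331/21600
  49953/16000 597947/180000 349339/108000
  54167/16200 1430981/432000 225293/64800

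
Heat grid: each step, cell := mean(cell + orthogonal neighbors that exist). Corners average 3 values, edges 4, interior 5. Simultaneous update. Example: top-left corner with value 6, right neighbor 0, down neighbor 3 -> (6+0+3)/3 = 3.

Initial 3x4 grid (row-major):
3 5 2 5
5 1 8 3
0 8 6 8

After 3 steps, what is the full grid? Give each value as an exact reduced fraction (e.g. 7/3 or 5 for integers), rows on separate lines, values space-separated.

Answer: 2081/540 26789/7200 33299/7200 1915/432
51353/14400 27487/6000 574/125 6449/1200
4597/1080 31589/7200 40399/7200 2357/432

Derivation:
After step 1:
  13/3 11/4 5 10/3
  9/4 27/5 4 6
  13/3 15/4 15/2 17/3
After step 2:
  28/9 1049/240 181/48 43/9
  979/240 363/100 279/50 19/4
  31/9 1259/240 251/48 115/18
After step 3:
  2081/540 26789/7200 33299/7200 1915/432
  51353/14400 27487/6000 574/125 6449/1200
  4597/1080 31589/7200 40399/7200 2357/432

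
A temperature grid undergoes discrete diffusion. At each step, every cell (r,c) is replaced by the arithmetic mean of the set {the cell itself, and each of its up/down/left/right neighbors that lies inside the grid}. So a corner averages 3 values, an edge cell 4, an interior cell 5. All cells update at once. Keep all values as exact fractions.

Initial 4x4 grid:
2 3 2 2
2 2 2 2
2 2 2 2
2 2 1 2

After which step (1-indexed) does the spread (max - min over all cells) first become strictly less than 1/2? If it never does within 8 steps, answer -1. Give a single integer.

Answer: 3

Derivation:
Step 1: max=7/3, min=5/3, spread=2/3
Step 2: max=271/120, min=209/120, spread=31/60
Step 3: max=2371/1080, min=1949/1080, spread=211/540
  -> spread < 1/2 first at step 3
Step 4: max=69841/32400, min=59759/32400, spread=5041/16200
Step 5: max=2074111/972000, min=1813889/972000, spread=130111/486000
Step 6: max=61575781/29160000, min=55064219/29160000, spread=3255781/14580000
Step 7: max=1831960351/874800000, min=1667239649/874800000, spread=82360351/437400000
Step 8: max=54562577821/26244000000, min=50413422179/26244000000, spread=2074577821/13122000000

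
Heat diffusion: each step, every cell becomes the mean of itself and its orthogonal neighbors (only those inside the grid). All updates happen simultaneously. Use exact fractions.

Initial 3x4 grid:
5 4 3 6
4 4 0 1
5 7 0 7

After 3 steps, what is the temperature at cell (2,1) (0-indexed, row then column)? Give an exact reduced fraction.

Step 1: cell (2,1) = 4
Step 2: cell (2,1) = 499/120
Step 3: cell (2,1) = 6881/1800
Full grid after step 3:
  9083/2160 26549/7200 24089/7200 6611/2160
  30529/7200 23047/6000 6189/2000 7493/2400
  2387/540 6881/1800 12107/3600 1609/540

Answer: 6881/1800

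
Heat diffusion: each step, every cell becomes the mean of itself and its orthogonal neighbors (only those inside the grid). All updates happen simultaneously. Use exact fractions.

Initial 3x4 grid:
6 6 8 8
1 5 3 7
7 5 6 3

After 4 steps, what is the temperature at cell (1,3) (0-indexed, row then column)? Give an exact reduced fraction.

Step 1: cell (1,3) = 21/4
Step 2: cell (1,3) = 481/80
Step 3: cell (1,3) = 26947/4800
Step 4: cell (1,3) = 1653593/288000
Full grid after step 4:
  663181/129600 142657/27000 157067/27000 765131/129600
  4182109/864000 1875251/360000 215589/40000 1653593/288000
  630181/129600 263939/54000 17774/3375 691531/129600

Answer: 1653593/288000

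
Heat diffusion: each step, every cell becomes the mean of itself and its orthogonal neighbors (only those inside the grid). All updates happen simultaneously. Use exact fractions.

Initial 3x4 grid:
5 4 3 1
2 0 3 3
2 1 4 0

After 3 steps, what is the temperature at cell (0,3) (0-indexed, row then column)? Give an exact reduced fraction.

Step 1: cell (0,3) = 7/3
Step 2: cell (0,3) = 41/18
Step 3: cell (0,3) = 2593/1080
Full grid after step 3:
  74/27 19471/7200 18041/7200 2593/1080
  34477/14400 13973/6000 13963/6000 31607/14400
  221/108 14821/7200 14891/7200 2323/1080

Answer: 2593/1080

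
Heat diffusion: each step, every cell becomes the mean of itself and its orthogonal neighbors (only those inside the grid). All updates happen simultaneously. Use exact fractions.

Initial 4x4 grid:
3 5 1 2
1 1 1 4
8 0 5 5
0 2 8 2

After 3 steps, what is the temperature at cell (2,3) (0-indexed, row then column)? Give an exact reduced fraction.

Step 1: cell (2,3) = 4
Step 2: cell (2,3) = 79/20
Step 3: cell (2,3) = 1483/400
Full grid after step 3:
  1867/720 2043/800 17723/7200 5639/2160
  69/25 5093/2000 16841/6000 10819/3600
  613/225 18143/6000 6659/2000 1483/400
  6497/2160 22631/7200 3031/800 2941/720

Answer: 1483/400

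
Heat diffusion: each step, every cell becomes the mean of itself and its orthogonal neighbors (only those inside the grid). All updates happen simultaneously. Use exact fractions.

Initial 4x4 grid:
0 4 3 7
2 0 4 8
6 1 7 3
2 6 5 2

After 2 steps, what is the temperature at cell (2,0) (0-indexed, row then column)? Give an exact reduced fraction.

Answer: 161/48

Derivation:
Step 1: cell (2,0) = 11/4
Step 2: cell (2,0) = 161/48
Full grid after step 2:
  23/12 209/80 333/80 16/3
  179/80 287/100 103/25 209/40
  161/48 329/100 112/25 107/24
  131/36 103/24 95/24 40/9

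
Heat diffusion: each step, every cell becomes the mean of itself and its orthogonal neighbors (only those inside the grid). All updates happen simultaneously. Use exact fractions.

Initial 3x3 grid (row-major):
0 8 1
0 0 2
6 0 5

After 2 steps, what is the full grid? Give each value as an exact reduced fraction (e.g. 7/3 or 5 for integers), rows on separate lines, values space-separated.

After step 1:
  8/3 9/4 11/3
  3/2 2 2
  2 11/4 7/3
After step 2:
  77/36 127/48 95/36
  49/24 21/10 5/2
  25/12 109/48 85/36

Answer: 77/36 127/48 95/36
49/24 21/10 5/2
25/12 109/48 85/36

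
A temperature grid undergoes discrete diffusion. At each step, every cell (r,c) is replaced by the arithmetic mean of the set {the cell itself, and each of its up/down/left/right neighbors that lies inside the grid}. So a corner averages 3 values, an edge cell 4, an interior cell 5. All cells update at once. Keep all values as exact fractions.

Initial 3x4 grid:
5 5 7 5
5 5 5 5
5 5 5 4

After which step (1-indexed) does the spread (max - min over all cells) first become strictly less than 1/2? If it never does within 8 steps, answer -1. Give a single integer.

Answer: 3

Derivation:
Step 1: max=17/3, min=14/3, spread=1
Step 2: max=331/60, min=85/18, spread=143/180
Step 3: max=11479/2160, min=35449/7200, spread=8443/21600
  -> spread < 1/2 first at step 3
Step 4: max=568379/108000, min=644243/129600, spread=189059/648000
Step 5: max=40438267/7776000, min=32546221/6480000, spread=6914009/38880000
Step 6: max=1006601557/194400000, min=81816211/16200000, spread=992281/7776000
Step 7: max=144267137947/27993600000, min=59106458363/11664000000, spread=12058189379/139968000000
Step 8: max=3598877830867/699840000000, min=148062016583/29160000000, spread=363115463/5598720000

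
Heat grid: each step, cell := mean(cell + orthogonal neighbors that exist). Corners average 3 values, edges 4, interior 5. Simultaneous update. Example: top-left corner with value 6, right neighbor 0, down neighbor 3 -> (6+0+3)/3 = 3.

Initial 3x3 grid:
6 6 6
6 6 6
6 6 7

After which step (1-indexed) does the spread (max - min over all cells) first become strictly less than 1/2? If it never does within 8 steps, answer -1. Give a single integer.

Step 1: max=19/3, min=6, spread=1/3
  -> spread < 1/2 first at step 1
Step 2: max=113/18, min=6, spread=5/18
Step 3: max=1337/216, min=6, spread=41/216
Step 4: max=79891/12960, min=2171/360, spread=347/2592
Step 5: max=4772537/777600, min=21757/3600, spread=2921/31104
Step 6: max=285764539/46656000, min=2617483/432000, spread=24611/373248
Step 7: max=17114882033/2799360000, min=58976741/9720000, spread=207329/4478976
Step 8: max=1025799552451/167961600000, min=3149201599/518400000, spread=1746635/53747712

Answer: 1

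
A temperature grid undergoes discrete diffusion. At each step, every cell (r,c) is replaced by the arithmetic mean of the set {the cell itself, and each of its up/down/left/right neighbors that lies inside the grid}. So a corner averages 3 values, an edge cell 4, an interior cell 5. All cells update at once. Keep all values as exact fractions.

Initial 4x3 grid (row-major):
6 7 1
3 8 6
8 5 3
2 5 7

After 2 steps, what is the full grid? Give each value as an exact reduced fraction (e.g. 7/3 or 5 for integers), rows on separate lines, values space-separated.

Answer: 205/36 213/40 44/9
1313/240 557/100 1213/240
431/80 261/50 411/80
19/4 411/80 5

Derivation:
After step 1:
  16/3 11/2 14/3
  25/4 29/5 9/2
  9/2 29/5 21/4
  5 19/4 5
After step 2:
  205/36 213/40 44/9
  1313/240 557/100 1213/240
  431/80 261/50 411/80
  19/4 411/80 5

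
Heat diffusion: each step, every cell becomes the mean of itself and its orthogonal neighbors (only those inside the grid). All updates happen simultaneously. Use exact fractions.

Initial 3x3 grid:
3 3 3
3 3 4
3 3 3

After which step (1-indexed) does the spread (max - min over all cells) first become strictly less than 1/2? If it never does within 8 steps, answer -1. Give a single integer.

Step 1: max=10/3, min=3, spread=1/3
  -> spread < 1/2 first at step 1
Step 2: max=787/240, min=3, spread=67/240
Step 3: max=6917/2160, min=607/200, spread=1807/10800
Step 4: max=2749963/864000, min=16561/5400, spread=33401/288000
Step 5: max=24557933/7776000, min=1663391/540000, spread=3025513/38880000
Step 6: max=9796126867/3110400000, min=89155949/28800000, spread=53531/995328
Step 7: max=585904925849/186624000000, min=24119116051/7776000000, spread=450953/11943936
Step 8: max=35101223560603/11197440000000, min=2900368610519/933120000000, spread=3799043/143327232

Answer: 1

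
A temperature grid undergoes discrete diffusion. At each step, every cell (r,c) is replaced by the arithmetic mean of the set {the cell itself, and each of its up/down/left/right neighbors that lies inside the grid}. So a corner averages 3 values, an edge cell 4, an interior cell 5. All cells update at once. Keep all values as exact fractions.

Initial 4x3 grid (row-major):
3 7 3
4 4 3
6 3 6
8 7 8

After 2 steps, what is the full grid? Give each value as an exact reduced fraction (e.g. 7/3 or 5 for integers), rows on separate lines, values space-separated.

Answer: 79/18 349/80 151/36
551/120 219/50 263/60
217/40 523/100 53/10
25/4 257/40 37/6

Derivation:
After step 1:
  14/3 17/4 13/3
  17/4 21/5 4
  21/4 26/5 5
  7 13/2 7
After step 2:
  79/18 349/80 151/36
  551/120 219/50 263/60
  217/40 523/100 53/10
  25/4 257/40 37/6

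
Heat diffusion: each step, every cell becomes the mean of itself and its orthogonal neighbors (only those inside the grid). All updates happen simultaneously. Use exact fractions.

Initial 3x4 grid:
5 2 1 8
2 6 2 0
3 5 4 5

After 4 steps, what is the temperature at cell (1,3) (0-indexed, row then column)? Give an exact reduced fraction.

Step 1: cell (1,3) = 15/4
Step 2: cell (1,3) = 247/80
Step 3: cell (1,3) = 3217/960
Step 4: cell (1,3) = 190931/57600
Full grid after step 4:
  14969/4320 48811/14400 47359/14400 28217/8640
  77009/21600 25277/7200 5457/1600 190931/57600
  11953/3240 78479/21600 25267/7200 29747/8640

Answer: 190931/57600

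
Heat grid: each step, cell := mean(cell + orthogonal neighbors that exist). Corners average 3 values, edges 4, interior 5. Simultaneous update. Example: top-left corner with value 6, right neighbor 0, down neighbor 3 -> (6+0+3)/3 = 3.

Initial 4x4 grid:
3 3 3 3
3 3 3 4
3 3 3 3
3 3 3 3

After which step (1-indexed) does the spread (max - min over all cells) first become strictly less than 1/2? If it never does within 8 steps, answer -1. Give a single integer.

Answer: 1

Derivation:
Step 1: max=10/3, min=3, spread=1/3
  -> spread < 1/2 first at step 1
Step 2: max=391/120, min=3, spread=31/120
Step 3: max=3451/1080, min=3, spread=211/1080
Step 4: max=340843/108000, min=3, spread=16843/108000
Step 5: max=3054643/972000, min=27079/9000, spread=130111/972000
Step 6: max=91122367/29160000, min=1627159/540000, spread=3255781/29160000
Step 7: max=2724753691/874800000, min=1631107/540000, spread=82360351/874800000
Step 8: max=81483316891/26244000000, min=294106441/97200000, spread=2074577821/26244000000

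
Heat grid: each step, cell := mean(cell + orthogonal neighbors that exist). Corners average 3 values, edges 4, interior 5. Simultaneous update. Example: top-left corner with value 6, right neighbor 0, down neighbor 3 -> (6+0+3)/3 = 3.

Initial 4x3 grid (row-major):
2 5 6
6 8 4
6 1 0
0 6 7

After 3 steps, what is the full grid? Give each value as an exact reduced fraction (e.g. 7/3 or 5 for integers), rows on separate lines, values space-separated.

Answer: 1291/270 14141/2880 1127/240
6691/1440 2669/600 181/40
385/96 1001/240 565/144
2839/720 5383/1440 2093/540

Derivation:
After step 1:
  13/3 21/4 5
  11/2 24/5 9/2
  13/4 21/5 3
  4 7/2 13/3
After step 2:
  181/36 1163/240 59/12
  1073/240 97/20 173/40
  339/80 15/4 481/120
  43/12 481/120 65/18
After step 3:
  1291/270 14141/2880 1127/240
  6691/1440 2669/600 181/40
  385/96 1001/240 565/144
  2839/720 5383/1440 2093/540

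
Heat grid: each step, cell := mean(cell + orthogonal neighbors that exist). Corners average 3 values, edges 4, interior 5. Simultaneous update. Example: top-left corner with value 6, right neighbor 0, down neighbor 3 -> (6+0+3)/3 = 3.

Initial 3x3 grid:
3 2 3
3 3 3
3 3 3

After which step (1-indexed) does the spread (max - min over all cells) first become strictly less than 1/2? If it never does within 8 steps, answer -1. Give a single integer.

Answer: 1

Derivation:
Step 1: max=3, min=8/3, spread=1/3
  -> spread < 1/2 first at step 1
Step 2: max=3, min=653/240, spread=67/240
Step 3: max=593/200, min=6043/2160, spread=1807/10800
Step 4: max=15839/5400, min=2434037/864000, spread=33401/288000
Step 5: max=1576609/540000, min=22098067/7776000, spread=3025513/38880000
Step 6: max=83644051/28800000, min=8866273133/3110400000, spread=53531/995328
Step 7: max=22536883949/7776000000, min=533839074151/186624000000, spread=450953/11943936
Step 8: max=2698351389481/933120000000, min=32083416439397/11197440000000, spread=3799043/143327232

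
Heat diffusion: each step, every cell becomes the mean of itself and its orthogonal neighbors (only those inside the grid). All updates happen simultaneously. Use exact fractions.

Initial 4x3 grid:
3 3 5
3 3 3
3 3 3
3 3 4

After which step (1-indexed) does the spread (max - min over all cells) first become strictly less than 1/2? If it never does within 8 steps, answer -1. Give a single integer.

Step 1: max=11/3, min=3, spread=2/3
Step 2: max=32/9, min=3, spread=5/9
Step 3: max=1469/432, min=731/240, spread=383/1080
  -> spread < 1/2 first at step 3
Step 4: max=10853/3240, min=22243/7200, spread=16873/64800
Step 5: max=2568031/777600, min=1612459/518400, spread=59737/311040
Step 6: max=152882639/46656000, min=97220641/31104000, spread=2820671/18662400
Step 7: max=9115210921/2799360000, min=1953570713/622080000, spread=25931417/223948800
Step 8: max=544613842739/167961600000, min=352879340801/111974400000, spread=1223586523/13436928000

Answer: 3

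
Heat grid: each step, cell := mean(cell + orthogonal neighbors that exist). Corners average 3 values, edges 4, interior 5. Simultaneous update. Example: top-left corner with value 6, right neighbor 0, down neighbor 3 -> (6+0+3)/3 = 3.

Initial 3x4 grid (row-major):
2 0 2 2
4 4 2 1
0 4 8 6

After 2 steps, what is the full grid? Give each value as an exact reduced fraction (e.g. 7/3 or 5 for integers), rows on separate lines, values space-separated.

After step 1:
  2 2 3/2 5/3
  5/2 14/5 17/5 11/4
  8/3 4 5 5
After step 2:
  13/6 83/40 257/120 71/36
  299/120 147/50 309/100 769/240
  55/18 217/60 87/20 17/4

Answer: 13/6 83/40 257/120 71/36
299/120 147/50 309/100 769/240
55/18 217/60 87/20 17/4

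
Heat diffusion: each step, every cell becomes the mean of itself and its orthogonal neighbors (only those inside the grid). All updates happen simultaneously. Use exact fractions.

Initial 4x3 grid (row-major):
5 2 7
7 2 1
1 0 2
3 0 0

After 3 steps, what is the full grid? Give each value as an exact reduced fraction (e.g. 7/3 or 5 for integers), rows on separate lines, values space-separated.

After step 1:
  14/3 4 10/3
  15/4 12/5 3
  11/4 1 3/4
  4/3 3/4 2/3
After step 2:
  149/36 18/5 31/9
  407/120 283/100 569/240
  53/24 153/100 65/48
  29/18 15/16 13/18
After step 3:
  4007/1080 1051/300 6779/2160
  707/225 5489/2000 17999/7200
  7867/3600 443/250 10759/7200
  685/432 5761/4800 217/216

Answer: 4007/1080 1051/300 6779/2160
707/225 5489/2000 17999/7200
7867/3600 443/250 10759/7200
685/432 5761/4800 217/216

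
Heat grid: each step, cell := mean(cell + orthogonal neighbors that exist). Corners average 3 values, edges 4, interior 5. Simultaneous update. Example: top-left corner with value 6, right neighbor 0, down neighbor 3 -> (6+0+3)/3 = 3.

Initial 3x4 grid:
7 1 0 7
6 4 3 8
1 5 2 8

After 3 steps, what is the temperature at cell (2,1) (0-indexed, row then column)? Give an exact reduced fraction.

Step 1: cell (2,1) = 3
Step 2: cell (2,1) = 153/40
Step 3: cell (2,1) = 4627/1200
Full grid after step 3:
  8533/2160 26437/7200 9619/2400 1081/240
  28207/7200 23221/6000 8287/2000 11899/2400
  119/30 4627/1200 1343/300 907/180

Answer: 4627/1200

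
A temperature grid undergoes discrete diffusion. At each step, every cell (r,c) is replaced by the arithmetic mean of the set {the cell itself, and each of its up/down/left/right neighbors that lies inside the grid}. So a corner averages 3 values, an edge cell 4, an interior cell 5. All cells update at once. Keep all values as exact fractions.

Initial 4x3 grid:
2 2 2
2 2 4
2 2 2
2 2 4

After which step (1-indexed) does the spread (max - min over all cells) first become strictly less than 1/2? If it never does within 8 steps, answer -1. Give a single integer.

Step 1: max=3, min=2, spread=1
Step 2: max=49/18, min=2, spread=13/18
Step 3: max=9257/3600, min=207/100, spread=361/720
Step 4: max=161569/64800, min=5761/2700, spread=4661/12960
  -> spread < 1/2 first at step 4
Step 5: max=7878863/3240000, min=2356621/1080000, spread=809/3240
Step 6: max=560650399/233280000, min=21475301/9720000, spread=1809727/9331200
Step 7: max=33238047941/13996800000, min=163000573/72900000, spread=77677517/559872000
Step 8: max=1981514394319/839808000000, min=13123066451/5832000000, spread=734342603/6718464000

Answer: 4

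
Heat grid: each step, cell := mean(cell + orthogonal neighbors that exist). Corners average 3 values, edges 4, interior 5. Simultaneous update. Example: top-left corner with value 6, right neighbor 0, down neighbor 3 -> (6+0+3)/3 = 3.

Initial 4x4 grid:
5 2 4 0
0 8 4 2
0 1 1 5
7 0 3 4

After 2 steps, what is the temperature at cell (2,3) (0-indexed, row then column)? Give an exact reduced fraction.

Answer: 251/80

Derivation:
Step 1: cell (2,3) = 3
Step 2: cell (2,3) = 251/80
Full grid after step 2:
  31/9 151/48 261/80 29/12
  127/48 84/25 297/100 231/80
  115/48 251/100 68/25 251/80
  85/36 109/48 231/80 3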